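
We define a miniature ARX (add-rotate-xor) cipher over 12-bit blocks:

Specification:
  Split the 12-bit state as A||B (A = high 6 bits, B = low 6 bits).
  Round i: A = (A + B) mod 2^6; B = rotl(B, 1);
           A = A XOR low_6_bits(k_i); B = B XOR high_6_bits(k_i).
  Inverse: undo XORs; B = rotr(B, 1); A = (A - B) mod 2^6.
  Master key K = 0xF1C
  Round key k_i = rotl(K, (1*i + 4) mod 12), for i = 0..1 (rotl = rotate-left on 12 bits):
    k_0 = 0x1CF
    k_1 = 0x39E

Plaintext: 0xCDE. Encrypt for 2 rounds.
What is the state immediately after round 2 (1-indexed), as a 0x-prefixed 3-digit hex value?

s_0 = plaintext = 0xCDE
s_1 = Round(s_0, k_0) = 0x7BB
s_2 = Round(s_1, k_1) = 0x1F9

0x1F9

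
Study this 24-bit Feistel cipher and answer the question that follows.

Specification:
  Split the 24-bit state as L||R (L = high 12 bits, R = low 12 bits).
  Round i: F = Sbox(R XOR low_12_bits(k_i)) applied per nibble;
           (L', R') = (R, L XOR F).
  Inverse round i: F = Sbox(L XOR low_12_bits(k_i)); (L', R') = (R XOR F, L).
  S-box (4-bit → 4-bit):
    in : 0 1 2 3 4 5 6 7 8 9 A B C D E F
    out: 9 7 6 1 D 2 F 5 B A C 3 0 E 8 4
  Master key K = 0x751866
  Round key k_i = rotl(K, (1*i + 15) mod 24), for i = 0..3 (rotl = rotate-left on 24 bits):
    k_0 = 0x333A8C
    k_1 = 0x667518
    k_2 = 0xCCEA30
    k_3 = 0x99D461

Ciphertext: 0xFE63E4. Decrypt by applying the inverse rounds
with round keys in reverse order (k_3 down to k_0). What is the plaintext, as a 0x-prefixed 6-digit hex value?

s_0 = ciphertext = 0xFE63E4
s_1 = InvRound(s_0, k_3) = 0x051FE6
s_2 = InvRound(s_1, k_2) = 0x311051
s_3 = InvRound(s_2, k_1) = 0xFCB311
s_4 = InvRound(s_3, k_0) = 0x1C4FCB

0x1C4FCB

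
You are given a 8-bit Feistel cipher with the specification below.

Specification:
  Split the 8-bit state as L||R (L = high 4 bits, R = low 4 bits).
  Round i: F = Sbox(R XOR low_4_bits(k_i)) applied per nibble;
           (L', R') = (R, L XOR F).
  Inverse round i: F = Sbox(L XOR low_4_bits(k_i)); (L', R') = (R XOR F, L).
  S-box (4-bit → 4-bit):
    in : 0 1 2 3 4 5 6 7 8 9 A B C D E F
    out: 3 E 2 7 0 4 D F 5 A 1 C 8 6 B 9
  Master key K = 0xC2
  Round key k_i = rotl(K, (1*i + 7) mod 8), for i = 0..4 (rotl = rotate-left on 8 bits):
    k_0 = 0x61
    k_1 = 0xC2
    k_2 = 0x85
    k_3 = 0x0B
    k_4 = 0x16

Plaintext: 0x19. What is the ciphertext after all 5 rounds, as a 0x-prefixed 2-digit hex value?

s_0 = plaintext = 0x19
s_1 = Round(s_0, k_0) = 0x94
s_2 = Round(s_1, k_1) = 0x44
s_3 = Round(s_2, k_2) = 0x4A
s_4 = Round(s_3, k_3) = 0xAA
s_5 = Round(s_4, k_4) = 0xA2

0xA2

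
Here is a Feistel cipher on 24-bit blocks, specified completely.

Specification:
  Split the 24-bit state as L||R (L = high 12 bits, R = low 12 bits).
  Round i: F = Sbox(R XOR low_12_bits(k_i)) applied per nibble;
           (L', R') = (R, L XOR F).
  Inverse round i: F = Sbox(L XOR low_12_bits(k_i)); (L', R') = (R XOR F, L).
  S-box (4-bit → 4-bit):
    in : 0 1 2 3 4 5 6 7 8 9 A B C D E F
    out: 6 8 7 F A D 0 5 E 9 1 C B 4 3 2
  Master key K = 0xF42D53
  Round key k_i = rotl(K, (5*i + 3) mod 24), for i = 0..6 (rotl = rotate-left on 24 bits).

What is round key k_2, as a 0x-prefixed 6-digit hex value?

0xAA7E85

K = 0xF42D53
k_0 = rotl(K, (5*0+3) mod 24) = rotl(K, 3) = 0xA16A9F
k_1 = rotl(K, (5*1+3) mod 24) = rotl(K, 8) = 0x2D53F4
k_2 = rotl(K, (5*2+3) mod 24) = rotl(K, 13) = 0xAA7E85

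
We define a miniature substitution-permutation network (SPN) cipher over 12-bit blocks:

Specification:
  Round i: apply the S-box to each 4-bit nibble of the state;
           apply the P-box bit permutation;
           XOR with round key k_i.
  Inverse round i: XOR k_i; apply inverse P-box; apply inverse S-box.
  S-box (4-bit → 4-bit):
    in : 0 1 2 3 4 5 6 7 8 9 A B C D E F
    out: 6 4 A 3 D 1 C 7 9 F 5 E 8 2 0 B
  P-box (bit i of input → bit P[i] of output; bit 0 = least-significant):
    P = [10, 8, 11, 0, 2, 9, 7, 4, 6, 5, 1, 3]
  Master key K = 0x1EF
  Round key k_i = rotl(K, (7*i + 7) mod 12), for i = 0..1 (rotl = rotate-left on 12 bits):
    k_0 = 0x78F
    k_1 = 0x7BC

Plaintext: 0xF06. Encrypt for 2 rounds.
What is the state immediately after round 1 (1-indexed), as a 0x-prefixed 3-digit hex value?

0xD66

s_0 = plaintext = 0xF06
s_1 = Round(s_0, k_0) = 0xD66
s_2 = Round(s_1, k_1) = 0xF0D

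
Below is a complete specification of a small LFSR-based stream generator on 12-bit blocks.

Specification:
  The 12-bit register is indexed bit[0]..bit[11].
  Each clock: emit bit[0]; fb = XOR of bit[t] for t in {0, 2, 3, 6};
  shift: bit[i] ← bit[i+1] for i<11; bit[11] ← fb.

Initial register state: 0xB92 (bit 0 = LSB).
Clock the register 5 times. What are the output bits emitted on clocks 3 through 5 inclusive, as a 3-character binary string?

001

reg_0 = 0xB92
clock 1: out=0, reg = 0x5C9
clock 2: out=1, reg = 0xAE4
clock 3: out=0, reg = 0x572
clock 4: out=0, reg = 0xAB9
clock 5: out=1, reg = 0x55C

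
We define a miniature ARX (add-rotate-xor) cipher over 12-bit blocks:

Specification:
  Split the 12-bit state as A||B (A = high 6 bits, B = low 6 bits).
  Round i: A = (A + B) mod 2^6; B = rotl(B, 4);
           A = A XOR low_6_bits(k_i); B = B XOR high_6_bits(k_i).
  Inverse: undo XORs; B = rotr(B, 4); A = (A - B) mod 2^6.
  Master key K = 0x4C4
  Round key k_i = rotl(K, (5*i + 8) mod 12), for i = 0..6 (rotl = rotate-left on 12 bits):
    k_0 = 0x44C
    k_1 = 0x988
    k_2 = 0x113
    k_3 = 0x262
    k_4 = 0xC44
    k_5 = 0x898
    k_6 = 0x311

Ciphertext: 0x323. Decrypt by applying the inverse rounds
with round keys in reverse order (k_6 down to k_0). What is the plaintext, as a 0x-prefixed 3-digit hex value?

0x0CC

s_0 = ciphertext = 0x323
s_1 = InvRound(s_0, k_6) = 0x7FE
s_2 = InvRound(s_1, k_5) = 0x5B1
s_3 = InvRound(s_2, k_4) = 0x480
s_4 = InvRound(s_3, k_3) = 0x324
s_5 = InvRound(s_4, k_2) = 0x742
s_6 = InvRound(s_5, k_1) = 0x0D2
s_7 = InvRound(s_6, k_0) = 0x0CC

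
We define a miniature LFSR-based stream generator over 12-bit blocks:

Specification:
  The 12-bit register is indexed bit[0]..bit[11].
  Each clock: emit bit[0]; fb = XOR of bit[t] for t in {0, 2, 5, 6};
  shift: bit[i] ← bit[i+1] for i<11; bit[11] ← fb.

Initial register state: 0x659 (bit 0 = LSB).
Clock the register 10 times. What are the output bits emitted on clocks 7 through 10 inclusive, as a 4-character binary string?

1001

reg_0 = 0x659
clock 1: out=1, reg = 0x32C
clock 2: out=0, reg = 0x196
clock 3: out=0, reg = 0x8CB
clock 4: out=1, reg = 0x465
clock 5: out=1, reg = 0x232
clock 6: out=0, reg = 0x919
clock 7: out=1, reg = 0xC8C
clock 8: out=0, reg = 0xE46
clock 9: out=0, reg = 0x723
clock 10: out=1, reg = 0x391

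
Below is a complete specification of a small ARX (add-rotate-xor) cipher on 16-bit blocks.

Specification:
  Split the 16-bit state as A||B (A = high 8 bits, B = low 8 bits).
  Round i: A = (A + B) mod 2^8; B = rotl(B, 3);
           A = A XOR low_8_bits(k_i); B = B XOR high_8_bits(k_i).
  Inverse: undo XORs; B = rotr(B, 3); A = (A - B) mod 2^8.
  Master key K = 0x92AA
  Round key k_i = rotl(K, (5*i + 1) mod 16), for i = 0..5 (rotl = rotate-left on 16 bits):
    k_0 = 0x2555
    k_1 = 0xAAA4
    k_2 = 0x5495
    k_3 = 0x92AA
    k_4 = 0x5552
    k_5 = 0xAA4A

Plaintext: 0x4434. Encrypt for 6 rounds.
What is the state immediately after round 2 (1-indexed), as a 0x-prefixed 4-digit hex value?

s_0 = plaintext = 0x4434
s_1 = Round(s_0, k_0) = 0x2D84
s_2 = Round(s_1, k_1) = 0x158E
s_3 = Round(s_2, k_2) = 0x3620
s_4 = Round(s_3, k_3) = 0xFC93
s_5 = Round(s_4, k_4) = 0xDDC9
s_6 = Round(s_5, k_5) = 0xECE4

0x158E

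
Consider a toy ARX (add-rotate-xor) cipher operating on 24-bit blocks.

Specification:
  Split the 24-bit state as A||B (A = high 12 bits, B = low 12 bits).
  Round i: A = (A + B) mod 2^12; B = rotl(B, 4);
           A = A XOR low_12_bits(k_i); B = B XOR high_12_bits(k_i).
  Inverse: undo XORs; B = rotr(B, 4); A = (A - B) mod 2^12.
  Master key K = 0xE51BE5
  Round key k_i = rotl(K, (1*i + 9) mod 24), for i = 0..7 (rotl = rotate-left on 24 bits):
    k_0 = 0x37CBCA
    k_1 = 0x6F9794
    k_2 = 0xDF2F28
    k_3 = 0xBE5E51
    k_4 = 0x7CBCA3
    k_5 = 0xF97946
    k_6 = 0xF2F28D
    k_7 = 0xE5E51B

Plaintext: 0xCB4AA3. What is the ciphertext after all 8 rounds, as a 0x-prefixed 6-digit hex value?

s_0 = plaintext = 0xCB4AA3
s_1 = Round(s_0, k_0) = 0xC9D946
s_2 = Round(s_1, k_1) = 0x277290
s_3 = Round(s_2, k_2) = 0xA2F4F0
s_4 = Round(s_3, k_3) = 0x14E4E1
s_5 = Round(s_4, k_4) = 0xA8C9DF
s_6 = Round(s_5, k_5) = 0xD2D26E
s_7 = Round(s_6, k_6) = 0xD169CD
s_8 = Round(s_7, k_7) = 0x3F8287

0x3F8287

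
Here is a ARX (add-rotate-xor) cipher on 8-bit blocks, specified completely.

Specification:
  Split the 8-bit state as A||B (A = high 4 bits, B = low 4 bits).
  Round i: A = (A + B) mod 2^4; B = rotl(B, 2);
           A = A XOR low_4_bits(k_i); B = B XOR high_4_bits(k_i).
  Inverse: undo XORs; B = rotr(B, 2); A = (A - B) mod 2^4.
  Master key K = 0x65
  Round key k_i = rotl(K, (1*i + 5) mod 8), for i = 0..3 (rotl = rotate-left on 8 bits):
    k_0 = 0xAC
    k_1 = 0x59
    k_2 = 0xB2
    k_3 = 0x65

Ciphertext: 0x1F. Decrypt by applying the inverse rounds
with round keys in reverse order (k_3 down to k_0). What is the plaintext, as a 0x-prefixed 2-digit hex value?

s_0 = ciphertext = 0x1F
s_1 = InvRound(s_0, k_3) = 0xE6
s_2 = InvRound(s_1, k_2) = 0x57
s_3 = InvRound(s_2, k_1) = 0x48
s_4 = InvRound(s_3, k_0) = 0x08

0x08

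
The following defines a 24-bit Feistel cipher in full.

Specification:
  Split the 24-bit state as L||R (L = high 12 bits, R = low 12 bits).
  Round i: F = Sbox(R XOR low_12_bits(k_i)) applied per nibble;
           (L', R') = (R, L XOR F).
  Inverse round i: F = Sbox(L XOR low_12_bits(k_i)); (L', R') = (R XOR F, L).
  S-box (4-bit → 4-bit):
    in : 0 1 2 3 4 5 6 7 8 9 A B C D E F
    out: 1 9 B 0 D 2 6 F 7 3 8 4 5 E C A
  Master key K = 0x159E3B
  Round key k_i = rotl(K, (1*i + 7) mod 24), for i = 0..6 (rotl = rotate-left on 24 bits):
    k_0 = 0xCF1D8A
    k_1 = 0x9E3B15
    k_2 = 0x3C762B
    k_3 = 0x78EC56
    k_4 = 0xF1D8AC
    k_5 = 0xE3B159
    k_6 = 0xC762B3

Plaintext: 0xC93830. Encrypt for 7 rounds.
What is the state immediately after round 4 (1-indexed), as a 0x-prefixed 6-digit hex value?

s_0 = plaintext = 0xC93830
s_1 = Round(s_0, k_0) = 0x830EDB
s_2 = Round(s_1, k_1) = 0xEDBA6C
s_3 = Round(s_2, k_2) = 0xA6CB04
s_4 = Round(s_3, k_3) = 0xB04547
s_5 = Round(s_4, k_4) = 0x5475C0
s_6 = Round(s_5, k_5) = 0x5C0874
s_7 = Round(s_6, k_6) = 0x874D9F

0xB04547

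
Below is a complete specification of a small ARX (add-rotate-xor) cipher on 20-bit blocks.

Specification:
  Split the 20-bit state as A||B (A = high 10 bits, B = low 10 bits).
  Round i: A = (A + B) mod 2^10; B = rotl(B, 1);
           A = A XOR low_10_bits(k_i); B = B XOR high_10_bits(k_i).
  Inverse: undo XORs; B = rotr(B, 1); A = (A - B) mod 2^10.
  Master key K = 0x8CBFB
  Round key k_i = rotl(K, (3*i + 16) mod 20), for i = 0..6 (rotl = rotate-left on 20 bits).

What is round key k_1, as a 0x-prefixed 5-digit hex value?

K = 0x8CBFB
k_0 = rotl(K, (3*0+16) mod 20) = rotl(K, 16) = 0xB8CBF
k_1 = rotl(K, (3*1+16) mod 20) = rotl(K, 19) = 0xC65FD

0xC65FD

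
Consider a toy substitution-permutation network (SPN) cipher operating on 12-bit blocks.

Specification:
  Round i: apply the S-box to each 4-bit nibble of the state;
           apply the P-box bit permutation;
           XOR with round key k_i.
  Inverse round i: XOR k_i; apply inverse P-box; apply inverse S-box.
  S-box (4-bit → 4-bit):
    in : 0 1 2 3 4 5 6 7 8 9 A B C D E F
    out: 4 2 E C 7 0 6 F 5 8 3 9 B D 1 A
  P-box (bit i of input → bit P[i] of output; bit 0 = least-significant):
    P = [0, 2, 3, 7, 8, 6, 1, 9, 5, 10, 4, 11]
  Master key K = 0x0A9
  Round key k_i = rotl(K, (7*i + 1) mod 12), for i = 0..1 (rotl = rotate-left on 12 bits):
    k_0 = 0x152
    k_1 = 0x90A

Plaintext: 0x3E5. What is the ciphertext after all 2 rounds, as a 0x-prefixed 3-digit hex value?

s_0 = plaintext = 0x3E5
s_1 = Round(s_0, k_0) = 0x842
s_2 = Round(s_1, k_1) = 0x8F4

0x8F4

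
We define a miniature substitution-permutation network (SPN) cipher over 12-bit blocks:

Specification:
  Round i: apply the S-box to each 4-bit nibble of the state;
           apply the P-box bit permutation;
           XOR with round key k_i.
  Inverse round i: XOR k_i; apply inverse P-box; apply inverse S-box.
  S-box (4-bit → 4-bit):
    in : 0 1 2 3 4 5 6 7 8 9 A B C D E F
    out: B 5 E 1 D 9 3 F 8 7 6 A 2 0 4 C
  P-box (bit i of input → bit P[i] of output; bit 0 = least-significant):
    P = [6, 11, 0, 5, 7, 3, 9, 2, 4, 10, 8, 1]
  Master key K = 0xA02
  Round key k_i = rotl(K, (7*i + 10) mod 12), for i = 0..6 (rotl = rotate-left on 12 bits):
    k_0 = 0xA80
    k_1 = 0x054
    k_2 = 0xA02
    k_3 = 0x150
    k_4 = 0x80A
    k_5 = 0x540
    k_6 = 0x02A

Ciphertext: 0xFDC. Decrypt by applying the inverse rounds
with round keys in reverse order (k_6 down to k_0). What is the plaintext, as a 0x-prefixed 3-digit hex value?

0x4D9

s_0 = ciphertext = 0xFDC
s_1 = InvRound(s_0, k_6) = 0x740
s_2 = InvRound(s_1, k_5) = 0xDED
s_3 = InvRound(s_2, k_4) = 0x254
s_4 = InvRound(s_3, k_3) = 0xEFD
s_5 = InvRound(s_4, k_2) = 0x004
s_6 = InvRound(s_5, k_1) = 0x3D3
s_7 = InvRound(s_6, k_0) = 0x4D9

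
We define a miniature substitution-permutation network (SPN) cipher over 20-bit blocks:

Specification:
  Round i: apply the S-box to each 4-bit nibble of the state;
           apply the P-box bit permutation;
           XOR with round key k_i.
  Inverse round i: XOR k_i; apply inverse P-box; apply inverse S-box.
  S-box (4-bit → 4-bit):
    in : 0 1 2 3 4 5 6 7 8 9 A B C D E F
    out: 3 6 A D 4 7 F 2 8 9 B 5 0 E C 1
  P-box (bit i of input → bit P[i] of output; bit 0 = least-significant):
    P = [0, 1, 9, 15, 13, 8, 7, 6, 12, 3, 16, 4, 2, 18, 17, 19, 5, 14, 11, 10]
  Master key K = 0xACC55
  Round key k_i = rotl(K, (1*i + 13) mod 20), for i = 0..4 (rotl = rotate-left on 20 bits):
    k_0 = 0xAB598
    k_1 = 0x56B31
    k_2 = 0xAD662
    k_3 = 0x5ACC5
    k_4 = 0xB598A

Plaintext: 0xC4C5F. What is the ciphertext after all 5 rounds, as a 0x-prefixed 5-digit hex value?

0x8D38B

s_0 = plaintext = 0xC4C5F
s_1 = Round(s_0, k_0) = 0x89419
s_2 = Round(s_1, k_1) = 0xCEEB4
s_3 = Round(s_2, k_2) = 0x1F4F2
s_4 = Round(s_3, k_3) = 0x444C3
s_5 = Round(s_4, k_4) = 0x8D38B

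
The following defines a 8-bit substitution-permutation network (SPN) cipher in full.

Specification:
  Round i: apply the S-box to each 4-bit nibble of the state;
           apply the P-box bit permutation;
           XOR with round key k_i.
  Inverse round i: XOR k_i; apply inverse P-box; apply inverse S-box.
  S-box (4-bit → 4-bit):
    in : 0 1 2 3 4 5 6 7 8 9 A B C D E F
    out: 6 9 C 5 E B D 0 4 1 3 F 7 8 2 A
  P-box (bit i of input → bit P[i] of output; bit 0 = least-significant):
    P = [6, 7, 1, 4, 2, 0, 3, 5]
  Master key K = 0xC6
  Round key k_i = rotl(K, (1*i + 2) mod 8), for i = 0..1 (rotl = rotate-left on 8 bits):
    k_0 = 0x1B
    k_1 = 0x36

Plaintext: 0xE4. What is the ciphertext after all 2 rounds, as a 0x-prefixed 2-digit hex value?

s_0 = plaintext = 0xE4
s_1 = Round(s_0, k_0) = 0x88
s_2 = Round(s_1, k_1) = 0x3C

0x3C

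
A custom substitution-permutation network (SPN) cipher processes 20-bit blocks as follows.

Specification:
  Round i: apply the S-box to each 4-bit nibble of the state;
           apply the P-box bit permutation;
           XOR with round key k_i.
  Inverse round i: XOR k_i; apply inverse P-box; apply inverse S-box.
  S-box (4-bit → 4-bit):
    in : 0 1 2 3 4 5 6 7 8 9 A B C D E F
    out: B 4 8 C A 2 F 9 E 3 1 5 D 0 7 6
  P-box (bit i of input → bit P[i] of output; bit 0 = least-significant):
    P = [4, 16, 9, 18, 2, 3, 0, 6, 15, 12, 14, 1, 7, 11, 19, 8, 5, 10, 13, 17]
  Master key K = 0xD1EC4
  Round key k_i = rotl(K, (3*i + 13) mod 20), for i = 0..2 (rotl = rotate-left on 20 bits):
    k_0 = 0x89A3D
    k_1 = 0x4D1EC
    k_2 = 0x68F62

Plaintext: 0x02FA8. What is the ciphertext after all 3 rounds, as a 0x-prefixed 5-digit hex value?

0xE9724

s_0 = plaintext = 0x02FA8
s_1 = Round(s_0, k_0) = 0xFCD19
s_2 = Round(s_1, k_1) = 0xDF47D
s_3 = Round(s_2, k_2) = 0xE9724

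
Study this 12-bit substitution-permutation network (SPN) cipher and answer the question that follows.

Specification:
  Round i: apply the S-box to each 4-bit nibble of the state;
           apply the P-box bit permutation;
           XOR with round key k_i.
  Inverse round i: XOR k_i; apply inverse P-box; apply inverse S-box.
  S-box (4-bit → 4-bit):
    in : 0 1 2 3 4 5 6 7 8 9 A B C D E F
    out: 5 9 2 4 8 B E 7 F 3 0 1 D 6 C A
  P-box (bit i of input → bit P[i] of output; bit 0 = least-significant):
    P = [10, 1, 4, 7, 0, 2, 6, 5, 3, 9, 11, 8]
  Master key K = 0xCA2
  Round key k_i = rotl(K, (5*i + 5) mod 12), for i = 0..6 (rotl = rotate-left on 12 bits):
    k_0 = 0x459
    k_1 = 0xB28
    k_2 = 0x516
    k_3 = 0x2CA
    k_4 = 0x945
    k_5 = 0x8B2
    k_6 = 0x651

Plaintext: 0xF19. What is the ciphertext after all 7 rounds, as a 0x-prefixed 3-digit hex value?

s_0 = plaintext = 0xF19
s_1 = Round(s_0, k_0) = 0x37A
s_2 = Round(s_1, k_1) = 0x36D
s_3 = Round(s_2, k_2) = 0xD60
s_4 = Round(s_3, k_3) = 0xCBE
s_5 = Round(s_4, k_4) = 0x0DC
s_6 = Round(s_5, k_5) = 0x46E
s_7 = Round(s_6, k_6) = 0x7A5

0x7A5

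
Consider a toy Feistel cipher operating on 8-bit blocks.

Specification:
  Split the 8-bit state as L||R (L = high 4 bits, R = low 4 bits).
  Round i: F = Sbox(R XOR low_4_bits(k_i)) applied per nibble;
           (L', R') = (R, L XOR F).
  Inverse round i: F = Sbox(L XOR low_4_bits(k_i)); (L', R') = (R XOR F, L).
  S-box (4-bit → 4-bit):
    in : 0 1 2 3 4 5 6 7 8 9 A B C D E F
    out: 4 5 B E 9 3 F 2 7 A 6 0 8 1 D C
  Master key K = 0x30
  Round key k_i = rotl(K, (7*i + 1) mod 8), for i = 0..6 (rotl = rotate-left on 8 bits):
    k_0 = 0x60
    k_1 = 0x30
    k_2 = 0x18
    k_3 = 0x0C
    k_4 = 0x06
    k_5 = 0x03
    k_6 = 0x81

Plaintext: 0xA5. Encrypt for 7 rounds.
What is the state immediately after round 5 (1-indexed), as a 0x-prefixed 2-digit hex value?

s_0 = plaintext = 0xA5
s_1 = Round(s_0, k_0) = 0x59
s_2 = Round(s_1, k_1) = 0x9F
s_3 = Round(s_2, k_2) = 0xFB
s_4 = Round(s_3, k_3) = 0xBD
s_5 = Round(s_4, k_4) = 0xDB
s_6 = Round(s_5, k_5) = 0xBA
s_7 = Round(s_6, k_6) = 0xAB

0xDB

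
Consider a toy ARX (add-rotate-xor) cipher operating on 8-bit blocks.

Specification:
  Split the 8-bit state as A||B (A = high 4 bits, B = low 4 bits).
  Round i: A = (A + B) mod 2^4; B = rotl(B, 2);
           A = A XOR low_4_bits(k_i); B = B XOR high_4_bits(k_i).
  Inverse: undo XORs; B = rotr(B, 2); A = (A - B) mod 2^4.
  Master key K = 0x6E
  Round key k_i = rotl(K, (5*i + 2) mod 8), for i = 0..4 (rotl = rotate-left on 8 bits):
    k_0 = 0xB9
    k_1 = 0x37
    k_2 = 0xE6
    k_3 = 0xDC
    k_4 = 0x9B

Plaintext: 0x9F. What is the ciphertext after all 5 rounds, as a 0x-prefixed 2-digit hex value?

0x38

s_0 = plaintext = 0x9F
s_1 = Round(s_0, k_0) = 0x14
s_2 = Round(s_1, k_1) = 0x22
s_3 = Round(s_2, k_2) = 0x26
s_4 = Round(s_3, k_3) = 0x44
s_5 = Round(s_4, k_4) = 0x38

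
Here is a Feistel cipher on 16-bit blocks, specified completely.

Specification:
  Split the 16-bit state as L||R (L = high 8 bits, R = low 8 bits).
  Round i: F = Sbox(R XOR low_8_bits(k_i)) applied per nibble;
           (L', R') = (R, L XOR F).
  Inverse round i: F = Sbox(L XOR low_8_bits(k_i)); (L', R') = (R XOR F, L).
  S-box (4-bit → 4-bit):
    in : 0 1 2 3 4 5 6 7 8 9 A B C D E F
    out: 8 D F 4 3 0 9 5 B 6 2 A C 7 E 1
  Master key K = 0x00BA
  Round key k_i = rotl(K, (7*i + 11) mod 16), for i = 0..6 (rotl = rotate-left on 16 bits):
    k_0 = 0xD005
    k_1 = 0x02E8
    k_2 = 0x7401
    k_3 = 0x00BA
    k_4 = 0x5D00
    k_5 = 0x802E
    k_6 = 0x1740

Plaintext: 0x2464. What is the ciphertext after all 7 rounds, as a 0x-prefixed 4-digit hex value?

0xB6B4

s_0 = plaintext = 0x2464
s_1 = Round(s_0, k_0) = 0x64B9
s_2 = Round(s_1, k_1) = 0xB969
s_3 = Round(s_2, k_2) = 0x6922
s_4 = Round(s_3, k_3) = 0x2202
s_5 = Round(s_4, k_4) = 0x02AD
s_6 = Round(s_5, k_5) = 0xADB6
s_7 = Round(s_6, k_6) = 0xB6B4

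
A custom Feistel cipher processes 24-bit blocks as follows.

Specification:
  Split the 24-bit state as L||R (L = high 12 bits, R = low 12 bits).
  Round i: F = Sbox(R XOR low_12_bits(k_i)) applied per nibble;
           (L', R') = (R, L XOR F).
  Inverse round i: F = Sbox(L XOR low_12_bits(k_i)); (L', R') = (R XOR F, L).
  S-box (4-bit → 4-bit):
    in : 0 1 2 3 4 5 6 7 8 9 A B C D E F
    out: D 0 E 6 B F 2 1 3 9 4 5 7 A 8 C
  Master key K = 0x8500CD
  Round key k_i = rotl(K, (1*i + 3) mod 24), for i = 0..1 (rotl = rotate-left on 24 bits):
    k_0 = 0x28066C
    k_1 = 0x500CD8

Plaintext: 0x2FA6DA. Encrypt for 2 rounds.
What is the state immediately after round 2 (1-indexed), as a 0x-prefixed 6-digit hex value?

0xFA80C7

s_0 = plaintext = 0x2FA6DA
s_1 = Round(s_0, k_0) = 0x6DAFA8
s_2 = Round(s_1, k_1) = 0xFA80C7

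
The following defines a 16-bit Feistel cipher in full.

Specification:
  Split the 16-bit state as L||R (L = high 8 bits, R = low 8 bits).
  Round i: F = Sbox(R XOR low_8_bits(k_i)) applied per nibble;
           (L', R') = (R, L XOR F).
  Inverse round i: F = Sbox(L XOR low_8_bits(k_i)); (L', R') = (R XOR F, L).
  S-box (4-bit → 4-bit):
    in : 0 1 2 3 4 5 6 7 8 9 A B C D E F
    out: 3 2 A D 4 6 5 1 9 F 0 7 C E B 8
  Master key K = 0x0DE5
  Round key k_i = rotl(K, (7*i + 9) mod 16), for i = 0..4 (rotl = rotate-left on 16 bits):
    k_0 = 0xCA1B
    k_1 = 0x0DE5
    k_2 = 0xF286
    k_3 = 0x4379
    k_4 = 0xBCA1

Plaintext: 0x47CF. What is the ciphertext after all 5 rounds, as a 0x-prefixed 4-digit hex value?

s_0 = plaintext = 0x47CF
s_1 = Round(s_0, k_0) = 0xCFA3
s_2 = Round(s_1, k_1) = 0xA38A
s_3 = Round(s_2, k_2) = 0x8A9F
s_4 = Round(s_3, k_3) = 0x9F3F
s_5 = Round(s_4, k_4) = 0x3F64

0x3F64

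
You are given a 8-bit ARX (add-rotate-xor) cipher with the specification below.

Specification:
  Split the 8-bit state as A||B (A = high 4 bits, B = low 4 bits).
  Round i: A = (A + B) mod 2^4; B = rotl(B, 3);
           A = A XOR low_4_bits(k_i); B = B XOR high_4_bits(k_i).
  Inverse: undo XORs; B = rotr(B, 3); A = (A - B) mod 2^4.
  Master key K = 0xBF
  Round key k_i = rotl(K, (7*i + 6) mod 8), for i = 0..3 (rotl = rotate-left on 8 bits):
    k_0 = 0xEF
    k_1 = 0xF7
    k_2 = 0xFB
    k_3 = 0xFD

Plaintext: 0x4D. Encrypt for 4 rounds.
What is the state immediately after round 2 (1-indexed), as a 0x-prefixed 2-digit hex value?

s_0 = plaintext = 0x4D
s_1 = Round(s_0, k_0) = 0xE0
s_2 = Round(s_1, k_1) = 0x9F
s_3 = Round(s_2, k_2) = 0x30
s_4 = Round(s_3, k_3) = 0xEF

0x9F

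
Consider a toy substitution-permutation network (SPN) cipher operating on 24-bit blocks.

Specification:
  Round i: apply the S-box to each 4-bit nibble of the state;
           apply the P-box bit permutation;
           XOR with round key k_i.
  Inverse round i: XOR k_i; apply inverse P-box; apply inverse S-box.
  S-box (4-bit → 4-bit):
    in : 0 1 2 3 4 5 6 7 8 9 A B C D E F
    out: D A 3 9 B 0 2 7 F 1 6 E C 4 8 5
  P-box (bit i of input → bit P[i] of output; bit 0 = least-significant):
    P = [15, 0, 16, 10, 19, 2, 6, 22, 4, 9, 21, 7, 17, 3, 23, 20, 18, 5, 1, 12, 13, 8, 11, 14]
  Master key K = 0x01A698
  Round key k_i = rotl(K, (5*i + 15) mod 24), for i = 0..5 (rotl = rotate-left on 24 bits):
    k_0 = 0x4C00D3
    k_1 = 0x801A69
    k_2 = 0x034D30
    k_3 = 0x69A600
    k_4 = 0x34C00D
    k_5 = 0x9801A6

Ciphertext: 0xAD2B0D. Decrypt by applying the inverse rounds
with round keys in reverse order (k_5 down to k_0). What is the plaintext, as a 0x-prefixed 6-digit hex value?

s_0 = ciphertext = 0xAD2B0D
s_1 = InvRound(s_0, k_5) = 0xF71B5A
s_2 = InvRound(s_1, k_4) = 0xBCF2B7
s_3 = InvRound(s_2, k_3) = 0xE8C31B
s_4 = InvRound(s_3, k_2) = 0xDA7A38
s_5 = InvRound(s_4, k_1) = 0x353906
s_6 = InvRound(s_5, k_0) = 0x7EE08A

0x7EE08A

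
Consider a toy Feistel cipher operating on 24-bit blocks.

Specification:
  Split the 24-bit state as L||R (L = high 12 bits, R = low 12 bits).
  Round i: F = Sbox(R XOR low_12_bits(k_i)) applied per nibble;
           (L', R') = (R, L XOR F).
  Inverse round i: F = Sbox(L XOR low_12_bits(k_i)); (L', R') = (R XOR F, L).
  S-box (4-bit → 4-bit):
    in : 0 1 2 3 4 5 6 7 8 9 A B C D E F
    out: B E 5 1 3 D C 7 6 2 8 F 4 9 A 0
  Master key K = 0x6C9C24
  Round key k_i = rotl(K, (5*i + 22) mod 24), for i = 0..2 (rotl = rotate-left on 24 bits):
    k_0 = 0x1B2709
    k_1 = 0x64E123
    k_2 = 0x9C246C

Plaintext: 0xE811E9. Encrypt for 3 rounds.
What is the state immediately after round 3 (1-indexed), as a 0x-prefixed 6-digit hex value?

0x05B13D

s_0 = plaintext = 0xE811E9
s_1 = Round(s_0, k_0) = 0x1E922A
s_2 = Round(s_1, k_1) = 0x22A05B
s_3 = Round(s_2, k_2) = 0x05B13D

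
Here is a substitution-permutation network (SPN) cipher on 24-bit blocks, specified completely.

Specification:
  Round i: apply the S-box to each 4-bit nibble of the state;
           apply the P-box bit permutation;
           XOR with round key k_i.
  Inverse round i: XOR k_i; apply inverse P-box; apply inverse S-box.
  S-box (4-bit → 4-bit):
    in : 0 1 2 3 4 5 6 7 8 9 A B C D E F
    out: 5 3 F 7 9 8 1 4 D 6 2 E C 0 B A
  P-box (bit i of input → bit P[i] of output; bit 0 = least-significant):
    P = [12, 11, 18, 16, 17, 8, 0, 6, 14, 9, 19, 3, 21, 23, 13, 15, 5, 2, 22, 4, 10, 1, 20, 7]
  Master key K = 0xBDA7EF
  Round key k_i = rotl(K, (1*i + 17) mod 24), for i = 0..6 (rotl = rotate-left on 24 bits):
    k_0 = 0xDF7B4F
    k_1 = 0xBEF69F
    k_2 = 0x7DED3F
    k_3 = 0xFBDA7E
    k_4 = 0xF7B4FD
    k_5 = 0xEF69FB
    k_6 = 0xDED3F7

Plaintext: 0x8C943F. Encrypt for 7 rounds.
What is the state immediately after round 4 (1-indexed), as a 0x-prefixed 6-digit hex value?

s_0 = plaintext = 0x8C943F
s_1 = Round(s_0, k_0) = 0x0C16D6
s_2 = Round(s_1, k_1) = 0x4EA28F
s_3 = Round(s_2, k_2) = 0xF6A3C2
s_4 = Round(s_3, k_3) = 0x76809D
s_5 = Round(s_4, k_4) = 0xCF55DC
s_6 = Round(s_5, k_5) = 0xFAE967
s_7 = Round(s_6, k_6) = 0x705171

0x76809D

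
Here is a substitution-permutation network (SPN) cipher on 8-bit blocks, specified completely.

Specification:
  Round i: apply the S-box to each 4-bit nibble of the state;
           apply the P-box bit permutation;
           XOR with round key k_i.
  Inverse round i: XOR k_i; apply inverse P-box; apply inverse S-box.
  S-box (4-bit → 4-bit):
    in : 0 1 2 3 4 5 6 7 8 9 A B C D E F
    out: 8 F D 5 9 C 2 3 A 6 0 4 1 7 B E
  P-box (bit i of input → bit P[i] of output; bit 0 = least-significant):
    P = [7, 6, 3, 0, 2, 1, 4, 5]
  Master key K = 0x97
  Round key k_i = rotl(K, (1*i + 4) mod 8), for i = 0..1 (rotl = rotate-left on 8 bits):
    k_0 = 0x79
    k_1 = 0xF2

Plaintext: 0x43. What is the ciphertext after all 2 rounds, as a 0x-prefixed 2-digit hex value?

0xED

s_0 = plaintext = 0x43
s_1 = Round(s_0, k_0) = 0xD5
s_2 = Round(s_1, k_1) = 0xED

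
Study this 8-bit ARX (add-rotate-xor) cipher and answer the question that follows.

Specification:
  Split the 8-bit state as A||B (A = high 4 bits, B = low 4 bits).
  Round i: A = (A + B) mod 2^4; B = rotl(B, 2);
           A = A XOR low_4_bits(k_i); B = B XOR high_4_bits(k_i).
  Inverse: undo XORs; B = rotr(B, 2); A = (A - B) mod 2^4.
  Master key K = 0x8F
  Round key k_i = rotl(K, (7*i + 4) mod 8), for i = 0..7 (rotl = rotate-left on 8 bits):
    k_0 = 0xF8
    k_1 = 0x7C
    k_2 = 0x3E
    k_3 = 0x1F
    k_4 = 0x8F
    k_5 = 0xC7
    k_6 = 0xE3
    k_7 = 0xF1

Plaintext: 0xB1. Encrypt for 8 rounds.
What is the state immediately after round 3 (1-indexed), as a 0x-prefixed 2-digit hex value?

0x25

s_0 = plaintext = 0xB1
s_1 = Round(s_0, k_0) = 0x4B
s_2 = Round(s_1, k_1) = 0x39
s_3 = Round(s_2, k_2) = 0x25
s_4 = Round(s_3, k_3) = 0x84
s_5 = Round(s_4, k_4) = 0x39
s_6 = Round(s_5, k_5) = 0xBA
s_7 = Round(s_6, k_6) = 0x64
s_8 = Round(s_7, k_7) = 0xBE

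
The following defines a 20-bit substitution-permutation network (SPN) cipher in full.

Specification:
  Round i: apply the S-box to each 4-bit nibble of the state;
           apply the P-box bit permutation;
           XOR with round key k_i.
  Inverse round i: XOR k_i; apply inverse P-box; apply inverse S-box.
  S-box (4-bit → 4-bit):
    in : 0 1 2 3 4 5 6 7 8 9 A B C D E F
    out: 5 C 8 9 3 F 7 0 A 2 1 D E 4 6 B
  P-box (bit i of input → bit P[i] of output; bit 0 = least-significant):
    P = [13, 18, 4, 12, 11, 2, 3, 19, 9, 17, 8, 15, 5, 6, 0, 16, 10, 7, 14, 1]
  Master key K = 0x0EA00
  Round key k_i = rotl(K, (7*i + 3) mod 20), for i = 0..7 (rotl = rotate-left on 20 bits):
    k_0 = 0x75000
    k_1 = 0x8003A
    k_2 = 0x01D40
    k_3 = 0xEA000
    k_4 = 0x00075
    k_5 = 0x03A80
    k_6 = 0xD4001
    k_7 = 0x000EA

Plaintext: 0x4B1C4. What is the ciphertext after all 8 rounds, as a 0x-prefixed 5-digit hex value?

0xF70D5

s_0 = plaintext = 0x4B1C4
s_1 = Round(s_0, k_0) = 0xAF5AD
s_2 = Round(s_1, k_1) = 0xB8F4A
s_3 = Round(s_2, k_2) = 0x3F306
s_4 = Round(s_3, k_3) = 0xB0E7A
s_5 = Round(s_4, k_4) = 0x26556
s_6 = Round(s_5, k_5) = 0xE91FF
s_7 = Round(s_6, k_6) = 0x1B9C5
s_8 = Round(s_7, k_7) = 0xF70D5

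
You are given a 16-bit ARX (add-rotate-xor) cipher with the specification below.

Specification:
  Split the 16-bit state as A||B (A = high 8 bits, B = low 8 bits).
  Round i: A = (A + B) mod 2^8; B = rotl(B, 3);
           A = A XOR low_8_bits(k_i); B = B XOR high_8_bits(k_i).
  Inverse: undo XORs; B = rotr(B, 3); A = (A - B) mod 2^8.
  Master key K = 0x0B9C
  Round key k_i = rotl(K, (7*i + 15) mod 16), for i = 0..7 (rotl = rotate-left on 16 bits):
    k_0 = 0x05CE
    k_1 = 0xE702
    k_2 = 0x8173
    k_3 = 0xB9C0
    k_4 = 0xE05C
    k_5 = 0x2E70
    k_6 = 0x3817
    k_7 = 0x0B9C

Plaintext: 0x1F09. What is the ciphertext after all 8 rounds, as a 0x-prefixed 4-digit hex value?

s_0 = plaintext = 0x1F09
s_1 = Round(s_0, k_0) = 0xE64D
s_2 = Round(s_1, k_1) = 0x318D
s_3 = Round(s_2, k_2) = 0xCDED
s_4 = Round(s_3, k_3) = 0x7AD6
s_5 = Round(s_4, k_4) = 0x0C56
s_6 = Round(s_5, k_5) = 0x129C
s_7 = Round(s_6, k_6) = 0xB9DC
s_8 = Round(s_7, k_7) = 0x09ED

0x09ED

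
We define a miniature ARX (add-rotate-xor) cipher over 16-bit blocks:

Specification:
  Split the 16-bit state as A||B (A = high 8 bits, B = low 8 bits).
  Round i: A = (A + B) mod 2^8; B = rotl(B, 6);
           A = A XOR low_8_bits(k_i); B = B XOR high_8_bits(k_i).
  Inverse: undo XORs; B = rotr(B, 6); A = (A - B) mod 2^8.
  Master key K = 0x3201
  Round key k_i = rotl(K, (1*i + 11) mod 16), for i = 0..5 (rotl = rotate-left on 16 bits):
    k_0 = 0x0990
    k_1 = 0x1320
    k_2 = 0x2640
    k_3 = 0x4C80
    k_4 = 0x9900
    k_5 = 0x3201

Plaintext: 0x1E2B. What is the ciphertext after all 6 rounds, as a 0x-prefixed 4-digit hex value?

0x9EEB

s_0 = plaintext = 0x1E2B
s_1 = Round(s_0, k_0) = 0xD9C3
s_2 = Round(s_1, k_1) = 0xBCE3
s_3 = Round(s_2, k_2) = 0xDFDE
s_4 = Round(s_3, k_3) = 0x3DFB
s_5 = Round(s_4, k_4) = 0x3867
s_6 = Round(s_5, k_5) = 0x9EEB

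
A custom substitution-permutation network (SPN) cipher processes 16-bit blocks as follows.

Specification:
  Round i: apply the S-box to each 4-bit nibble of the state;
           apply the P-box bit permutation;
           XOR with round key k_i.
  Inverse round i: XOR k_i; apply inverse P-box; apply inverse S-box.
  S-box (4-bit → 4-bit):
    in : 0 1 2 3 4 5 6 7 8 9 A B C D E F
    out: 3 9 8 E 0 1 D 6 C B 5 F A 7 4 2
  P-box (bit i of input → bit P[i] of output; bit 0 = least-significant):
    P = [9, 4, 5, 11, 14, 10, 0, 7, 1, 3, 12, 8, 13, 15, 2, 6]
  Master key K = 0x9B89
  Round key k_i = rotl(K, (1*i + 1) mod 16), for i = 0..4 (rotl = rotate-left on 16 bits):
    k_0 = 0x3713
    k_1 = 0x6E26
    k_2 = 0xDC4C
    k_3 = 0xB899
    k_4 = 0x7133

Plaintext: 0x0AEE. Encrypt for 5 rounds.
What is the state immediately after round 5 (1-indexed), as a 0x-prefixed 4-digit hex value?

0x17A4

s_0 = plaintext = 0x0AEE
s_1 = Round(s_0, k_0) = 0x8730
s_2 = Round(s_1, k_1) = 0x78FB
s_3 = Round(s_2, k_2) = 0x4378
s_4 = Round(s_3, k_3) = 0xA5B0
s_5 = Round(s_4, k_4) = 0x17A4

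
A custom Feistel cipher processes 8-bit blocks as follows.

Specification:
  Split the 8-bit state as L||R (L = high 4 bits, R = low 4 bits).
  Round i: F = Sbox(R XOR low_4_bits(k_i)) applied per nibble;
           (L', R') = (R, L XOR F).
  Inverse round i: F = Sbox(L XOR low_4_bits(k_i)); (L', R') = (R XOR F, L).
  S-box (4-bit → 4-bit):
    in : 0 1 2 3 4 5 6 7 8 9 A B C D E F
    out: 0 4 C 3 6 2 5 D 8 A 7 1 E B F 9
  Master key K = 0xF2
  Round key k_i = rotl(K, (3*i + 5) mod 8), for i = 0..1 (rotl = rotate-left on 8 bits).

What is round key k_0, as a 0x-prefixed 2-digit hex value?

0x5E

K = 0xF2
k_0 = rotl(K, (3*0+5) mod 8) = rotl(K, 5) = 0x5E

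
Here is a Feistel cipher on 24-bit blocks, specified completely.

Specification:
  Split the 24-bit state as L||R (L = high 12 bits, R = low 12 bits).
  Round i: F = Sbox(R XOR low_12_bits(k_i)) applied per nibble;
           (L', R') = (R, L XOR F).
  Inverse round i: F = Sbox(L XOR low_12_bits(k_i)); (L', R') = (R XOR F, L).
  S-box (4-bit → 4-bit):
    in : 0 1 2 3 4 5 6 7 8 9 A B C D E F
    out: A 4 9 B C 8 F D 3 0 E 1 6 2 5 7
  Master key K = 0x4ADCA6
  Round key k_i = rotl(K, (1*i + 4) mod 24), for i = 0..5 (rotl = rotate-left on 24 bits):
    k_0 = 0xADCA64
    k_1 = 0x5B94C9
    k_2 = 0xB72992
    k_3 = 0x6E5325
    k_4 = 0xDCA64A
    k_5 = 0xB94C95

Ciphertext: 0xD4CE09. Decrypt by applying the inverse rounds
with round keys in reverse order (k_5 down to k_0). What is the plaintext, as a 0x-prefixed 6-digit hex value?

0x0BE1DD

s_0 = ciphertext = 0xD4CE09
s_1 = InvRound(s_0, k_5) = 0xA29D4C
s_2 = InvRound(s_1, k_4) = 0xBB7A29
s_3 = InvRound(s_2, k_3) = 0x920BB7
s_4 = InvRound(s_3, k_2) = 0x1AE920
s_5 = InvRound(s_4, k_1) = 0x1DD1AE
s_6 = InvRound(s_5, k_0) = 0x0BE1DD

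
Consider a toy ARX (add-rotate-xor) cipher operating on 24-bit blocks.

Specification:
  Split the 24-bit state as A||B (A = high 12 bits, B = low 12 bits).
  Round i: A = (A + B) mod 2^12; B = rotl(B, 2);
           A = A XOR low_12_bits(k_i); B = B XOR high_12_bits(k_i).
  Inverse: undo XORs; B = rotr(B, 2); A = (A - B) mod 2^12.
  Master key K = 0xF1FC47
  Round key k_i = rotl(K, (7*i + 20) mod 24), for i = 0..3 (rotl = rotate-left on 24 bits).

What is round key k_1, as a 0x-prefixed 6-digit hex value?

K = 0xF1FC47
k_0 = rotl(K, (7*0+20) mod 24) = rotl(K, 20) = 0x7F1FC4
k_1 = rotl(K, (7*1+20) mod 24) = rotl(K, 3) = 0x8FE23F

0x8FE23F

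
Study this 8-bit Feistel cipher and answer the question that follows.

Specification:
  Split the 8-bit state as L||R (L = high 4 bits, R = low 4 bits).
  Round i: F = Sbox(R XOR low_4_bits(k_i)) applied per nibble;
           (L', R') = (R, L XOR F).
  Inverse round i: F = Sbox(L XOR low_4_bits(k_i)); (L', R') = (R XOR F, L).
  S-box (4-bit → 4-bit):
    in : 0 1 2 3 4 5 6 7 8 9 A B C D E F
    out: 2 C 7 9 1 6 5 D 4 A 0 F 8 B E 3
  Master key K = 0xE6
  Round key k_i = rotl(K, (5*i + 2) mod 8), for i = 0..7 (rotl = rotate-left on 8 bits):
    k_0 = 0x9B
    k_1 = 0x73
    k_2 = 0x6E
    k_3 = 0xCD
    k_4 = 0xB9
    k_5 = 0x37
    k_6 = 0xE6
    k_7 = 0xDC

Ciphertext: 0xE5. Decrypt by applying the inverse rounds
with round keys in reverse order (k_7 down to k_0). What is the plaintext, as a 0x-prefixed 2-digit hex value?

0xE4

s_0 = ciphertext = 0xE5
s_1 = InvRound(s_0, k_7) = 0x2E
s_2 = InvRound(s_1, k_6) = 0xF2
s_3 = InvRound(s_2, k_5) = 0x6F
s_4 = InvRound(s_3, k_4) = 0xC6
s_5 = InvRound(s_4, k_3) = 0xAC
s_6 = InvRound(s_5, k_2) = 0xDA
s_7 = InvRound(s_6, k_1) = 0x4D
s_8 = InvRound(s_7, k_0) = 0xE4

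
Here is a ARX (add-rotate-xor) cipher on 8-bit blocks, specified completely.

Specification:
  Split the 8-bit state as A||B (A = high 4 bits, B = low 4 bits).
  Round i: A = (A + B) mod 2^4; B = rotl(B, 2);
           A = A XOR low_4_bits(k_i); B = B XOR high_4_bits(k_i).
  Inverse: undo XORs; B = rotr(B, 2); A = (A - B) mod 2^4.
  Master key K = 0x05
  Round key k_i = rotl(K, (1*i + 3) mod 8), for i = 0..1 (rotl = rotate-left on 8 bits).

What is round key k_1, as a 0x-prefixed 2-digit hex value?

0x50

K = 0x05
k_0 = rotl(K, (1*0+3) mod 8) = rotl(K, 3) = 0x28
k_1 = rotl(K, (1*1+3) mod 8) = rotl(K, 4) = 0x50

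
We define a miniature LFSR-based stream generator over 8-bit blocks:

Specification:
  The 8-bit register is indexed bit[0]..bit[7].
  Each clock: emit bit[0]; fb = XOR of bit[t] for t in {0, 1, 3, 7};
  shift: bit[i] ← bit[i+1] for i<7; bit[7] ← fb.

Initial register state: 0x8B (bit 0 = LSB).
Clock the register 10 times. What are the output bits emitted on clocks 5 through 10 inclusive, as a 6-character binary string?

000101

reg_0 = 0x8B
clock 1: out=1, reg = 0x45
clock 2: out=1, reg = 0xA2
clock 3: out=0, reg = 0x51
clock 4: out=1, reg = 0xA8
clock 5: out=0, reg = 0x54
clock 6: out=0, reg = 0x2A
clock 7: out=0, reg = 0x15
clock 8: out=1, reg = 0x8A
clock 9: out=0, reg = 0xC5
clock 10: out=1, reg = 0x62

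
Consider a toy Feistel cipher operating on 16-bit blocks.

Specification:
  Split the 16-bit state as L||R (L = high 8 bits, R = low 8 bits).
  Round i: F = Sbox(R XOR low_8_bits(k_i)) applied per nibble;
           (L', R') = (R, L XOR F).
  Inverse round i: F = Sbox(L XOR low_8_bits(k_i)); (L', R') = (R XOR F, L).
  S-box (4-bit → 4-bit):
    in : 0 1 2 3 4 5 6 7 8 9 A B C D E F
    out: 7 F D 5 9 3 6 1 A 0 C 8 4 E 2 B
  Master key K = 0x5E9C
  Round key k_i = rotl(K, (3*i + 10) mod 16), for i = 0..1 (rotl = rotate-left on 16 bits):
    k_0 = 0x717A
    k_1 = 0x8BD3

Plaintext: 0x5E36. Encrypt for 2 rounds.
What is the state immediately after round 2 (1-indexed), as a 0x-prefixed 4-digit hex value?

s_0 = plaintext = 0x5E36
s_1 = Round(s_0, k_0) = 0x36CA
s_2 = Round(s_1, k_1) = 0xCAC6

0xCAC6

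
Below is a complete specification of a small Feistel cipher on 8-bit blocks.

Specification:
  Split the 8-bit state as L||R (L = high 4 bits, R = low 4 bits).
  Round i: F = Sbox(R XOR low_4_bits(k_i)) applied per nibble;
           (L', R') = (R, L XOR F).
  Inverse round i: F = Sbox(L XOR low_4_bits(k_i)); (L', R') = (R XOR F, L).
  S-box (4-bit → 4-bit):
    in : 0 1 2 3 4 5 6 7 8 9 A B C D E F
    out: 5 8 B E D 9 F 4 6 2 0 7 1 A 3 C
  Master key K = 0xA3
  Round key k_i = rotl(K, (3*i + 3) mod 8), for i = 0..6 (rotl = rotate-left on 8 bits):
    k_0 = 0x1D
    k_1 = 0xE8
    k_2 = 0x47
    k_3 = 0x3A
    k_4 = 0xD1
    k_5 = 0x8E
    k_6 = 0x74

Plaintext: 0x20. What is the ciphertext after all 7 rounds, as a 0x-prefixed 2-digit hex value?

s_0 = plaintext = 0x20
s_1 = Round(s_0, k_0) = 0x08
s_2 = Round(s_1, k_1) = 0x85
s_3 = Round(s_2, k_2) = 0x53
s_4 = Round(s_3, k_3) = 0x37
s_5 = Round(s_4, k_4) = 0x7C
s_6 = Round(s_5, k_5) = 0xCC
s_7 = Round(s_6, k_6) = 0xCA

0xCA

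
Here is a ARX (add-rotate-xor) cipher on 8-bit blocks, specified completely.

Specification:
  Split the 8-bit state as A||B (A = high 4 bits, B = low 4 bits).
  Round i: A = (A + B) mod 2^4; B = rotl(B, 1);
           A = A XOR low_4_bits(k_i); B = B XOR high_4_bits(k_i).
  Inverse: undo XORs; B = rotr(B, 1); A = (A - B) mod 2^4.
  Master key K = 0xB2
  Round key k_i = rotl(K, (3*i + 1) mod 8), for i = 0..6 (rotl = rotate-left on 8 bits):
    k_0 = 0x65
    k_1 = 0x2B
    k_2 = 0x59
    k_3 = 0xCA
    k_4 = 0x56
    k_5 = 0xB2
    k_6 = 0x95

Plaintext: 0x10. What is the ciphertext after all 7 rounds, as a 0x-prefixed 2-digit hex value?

s_0 = plaintext = 0x10
s_1 = Round(s_0, k_0) = 0x46
s_2 = Round(s_1, k_1) = 0x1E
s_3 = Round(s_2, k_2) = 0x68
s_4 = Round(s_3, k_3) = 0x4D
s_5 = Round(s_4, k_4) = 0x7E
s_6 = Round(s_5, k_5) = 0x76
s_7 = Round(s_6, k_6) = 0x85

0x85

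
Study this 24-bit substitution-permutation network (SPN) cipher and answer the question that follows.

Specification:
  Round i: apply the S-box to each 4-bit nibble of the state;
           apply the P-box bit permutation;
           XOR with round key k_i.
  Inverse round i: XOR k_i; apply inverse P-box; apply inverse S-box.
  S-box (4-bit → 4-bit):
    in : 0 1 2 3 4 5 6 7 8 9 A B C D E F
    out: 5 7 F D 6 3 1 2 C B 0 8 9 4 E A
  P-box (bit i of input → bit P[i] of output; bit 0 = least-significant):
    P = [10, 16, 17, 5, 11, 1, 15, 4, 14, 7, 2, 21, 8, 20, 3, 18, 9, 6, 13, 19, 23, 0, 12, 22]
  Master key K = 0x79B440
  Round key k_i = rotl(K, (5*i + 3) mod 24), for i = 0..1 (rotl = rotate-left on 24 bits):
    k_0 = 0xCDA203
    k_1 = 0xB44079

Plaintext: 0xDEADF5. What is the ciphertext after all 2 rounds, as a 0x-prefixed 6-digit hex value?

s_0 = plaintext = 0xDEADF5
s_1 = Round(s_0, k_0) = 0xC49655
s_2 = Round(s_1, k_1) = 0x612D3B

0x612D3B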